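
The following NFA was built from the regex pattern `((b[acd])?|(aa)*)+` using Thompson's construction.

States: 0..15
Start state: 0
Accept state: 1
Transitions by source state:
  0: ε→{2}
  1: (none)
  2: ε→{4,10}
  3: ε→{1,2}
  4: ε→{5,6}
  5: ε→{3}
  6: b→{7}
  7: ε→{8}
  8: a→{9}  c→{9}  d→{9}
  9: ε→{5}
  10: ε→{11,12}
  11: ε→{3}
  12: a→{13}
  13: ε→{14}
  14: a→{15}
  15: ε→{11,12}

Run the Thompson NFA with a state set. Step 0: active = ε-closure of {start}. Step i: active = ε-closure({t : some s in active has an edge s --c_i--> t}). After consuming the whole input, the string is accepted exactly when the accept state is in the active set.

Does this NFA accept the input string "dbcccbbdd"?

Answer: REJECT

Steps:
start: ε-closure({0}) = {0,1,2,3,4,5,6,10,11,12}
'd' @ 1: {}  — state set empty
rest 'bcccbbdd' ignored (set empty)
end set {} — state 1 not in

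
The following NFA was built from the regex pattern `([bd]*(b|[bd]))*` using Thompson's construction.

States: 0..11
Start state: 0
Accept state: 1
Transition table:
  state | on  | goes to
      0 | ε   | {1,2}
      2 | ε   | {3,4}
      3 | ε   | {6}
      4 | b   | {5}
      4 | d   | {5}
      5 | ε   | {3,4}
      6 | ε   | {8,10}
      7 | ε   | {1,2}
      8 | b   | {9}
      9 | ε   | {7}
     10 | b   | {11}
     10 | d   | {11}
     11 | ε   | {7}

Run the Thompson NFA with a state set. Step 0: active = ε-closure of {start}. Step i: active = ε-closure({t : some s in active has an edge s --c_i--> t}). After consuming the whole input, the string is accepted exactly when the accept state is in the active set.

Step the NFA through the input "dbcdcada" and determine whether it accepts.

S₀ = ε-closure({0}) = {0,1,2,3,4,6,8,10}
'd' @ 1: {1,2,3,4,5,6,7,8,10,11}  ✓accept
'b' @ 2: {1,2,3,4,5,6,7,8,9,10,11}  ✓accept
'c' @ 3: {}  — dead — no transitions
rest 'dcada' ignored (set empty)
final: {}; accept 1 not in set

Answer: REJECT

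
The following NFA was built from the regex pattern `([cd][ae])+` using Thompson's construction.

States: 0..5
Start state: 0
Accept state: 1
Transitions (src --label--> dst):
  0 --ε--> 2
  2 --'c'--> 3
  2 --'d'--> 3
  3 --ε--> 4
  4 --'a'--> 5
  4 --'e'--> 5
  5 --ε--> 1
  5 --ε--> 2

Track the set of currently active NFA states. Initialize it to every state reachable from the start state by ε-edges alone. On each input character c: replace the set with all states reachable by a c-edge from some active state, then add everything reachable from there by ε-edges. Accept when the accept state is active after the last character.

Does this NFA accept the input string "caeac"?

S₀ = ε-closure({0}) = {0,2}
'c' @ 1: {3,4}
'a' @ 2: {1,2,5}  [accepting]
'e' @ 3: {}  — dead — no transitions
rest 'ac' ignored (set empty)
final: {}; accept 1 not in set

Answer: REJECT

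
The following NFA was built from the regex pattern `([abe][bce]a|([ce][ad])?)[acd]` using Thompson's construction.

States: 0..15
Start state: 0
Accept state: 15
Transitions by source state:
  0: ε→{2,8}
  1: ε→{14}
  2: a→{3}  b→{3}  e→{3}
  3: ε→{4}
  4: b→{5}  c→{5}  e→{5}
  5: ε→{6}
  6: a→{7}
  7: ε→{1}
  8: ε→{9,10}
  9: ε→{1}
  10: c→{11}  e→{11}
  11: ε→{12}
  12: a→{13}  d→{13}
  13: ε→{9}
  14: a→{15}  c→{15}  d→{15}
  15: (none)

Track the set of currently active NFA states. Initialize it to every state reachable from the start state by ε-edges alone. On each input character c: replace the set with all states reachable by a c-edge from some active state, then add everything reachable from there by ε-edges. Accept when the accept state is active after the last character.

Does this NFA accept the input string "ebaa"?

S₀ = ε-closure({0}) = {0,1,2,8,9,10,14}
'e' @ 1: {3,4,11,12}
'b' @ 2: {5,6}
'a' @ 3: {1,7,14}
'a' @ 4: {15}  (accept∈set)
after full input: {15}  (accept=15 in)

Answer: ACCEPT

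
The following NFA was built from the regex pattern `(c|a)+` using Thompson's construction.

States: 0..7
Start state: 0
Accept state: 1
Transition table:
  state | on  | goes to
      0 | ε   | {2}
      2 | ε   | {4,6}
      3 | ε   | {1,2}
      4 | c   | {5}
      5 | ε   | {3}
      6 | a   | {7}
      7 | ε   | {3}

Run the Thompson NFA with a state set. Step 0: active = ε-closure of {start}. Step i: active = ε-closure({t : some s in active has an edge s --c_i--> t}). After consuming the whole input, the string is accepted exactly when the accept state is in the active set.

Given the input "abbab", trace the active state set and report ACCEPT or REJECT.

start: ε-closure({0}) = {0,2,4,6}
'a' @ 1: {1,2,3,4,6,7}  [accepting]
'b' @ 2: {}  — no active states
rest 'bab' ignored (set empty)
after full input: {}  (accept=1 not in)

Answer: REJECT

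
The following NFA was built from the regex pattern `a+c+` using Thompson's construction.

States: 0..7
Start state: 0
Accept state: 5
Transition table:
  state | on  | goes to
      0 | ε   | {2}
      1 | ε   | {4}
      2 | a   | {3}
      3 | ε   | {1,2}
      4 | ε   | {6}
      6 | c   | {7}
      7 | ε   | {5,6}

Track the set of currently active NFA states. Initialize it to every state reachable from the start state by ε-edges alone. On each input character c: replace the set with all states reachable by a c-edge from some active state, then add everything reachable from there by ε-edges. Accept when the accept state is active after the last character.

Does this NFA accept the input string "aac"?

S₀ = ε-closure({0}) = {0,2}
'a' @ 1: {1,2,3,4,6}
'a' @ 2: {1,2,3,4,6}
'c' @ 3: {5,6,7}  [accepting]
after full input: {5,6,7}  (accept=5 in)

Answer: ACCEPT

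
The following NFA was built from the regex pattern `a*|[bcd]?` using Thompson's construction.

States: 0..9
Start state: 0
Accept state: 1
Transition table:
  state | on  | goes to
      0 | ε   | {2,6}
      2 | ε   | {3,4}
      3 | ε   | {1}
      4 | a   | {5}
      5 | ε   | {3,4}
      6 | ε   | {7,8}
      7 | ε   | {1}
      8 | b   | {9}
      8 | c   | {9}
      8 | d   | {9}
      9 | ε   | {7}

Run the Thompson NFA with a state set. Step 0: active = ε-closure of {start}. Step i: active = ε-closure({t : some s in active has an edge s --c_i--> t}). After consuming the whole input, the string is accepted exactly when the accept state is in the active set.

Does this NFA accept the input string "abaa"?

initial (ε-close {0}): {0,1,2,3,4,6,7,8}
'a' @ 1: {1,3,4,5}  [accepting]
'b' @ 2: {}  — dead — no transitions
rest 'aa' ignored (set empty)
end set {} — state 1 not in

Answer: REJECT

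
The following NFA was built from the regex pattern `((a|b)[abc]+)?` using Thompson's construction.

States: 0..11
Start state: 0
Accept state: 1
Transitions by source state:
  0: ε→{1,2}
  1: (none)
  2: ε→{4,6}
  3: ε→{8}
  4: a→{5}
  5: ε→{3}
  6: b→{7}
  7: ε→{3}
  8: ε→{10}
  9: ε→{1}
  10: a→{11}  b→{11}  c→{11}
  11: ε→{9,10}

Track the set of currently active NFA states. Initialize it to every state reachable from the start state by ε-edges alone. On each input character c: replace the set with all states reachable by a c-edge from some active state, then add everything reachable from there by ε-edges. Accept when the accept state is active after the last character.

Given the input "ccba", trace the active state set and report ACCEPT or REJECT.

initial (ε-close {0}): {0,1,2,4,6}
'c' @ 1: {}  — state set empty
rest 'cba' ignored (set empty)
after full input: {}  (accept=1 not in)

Answer: REJECT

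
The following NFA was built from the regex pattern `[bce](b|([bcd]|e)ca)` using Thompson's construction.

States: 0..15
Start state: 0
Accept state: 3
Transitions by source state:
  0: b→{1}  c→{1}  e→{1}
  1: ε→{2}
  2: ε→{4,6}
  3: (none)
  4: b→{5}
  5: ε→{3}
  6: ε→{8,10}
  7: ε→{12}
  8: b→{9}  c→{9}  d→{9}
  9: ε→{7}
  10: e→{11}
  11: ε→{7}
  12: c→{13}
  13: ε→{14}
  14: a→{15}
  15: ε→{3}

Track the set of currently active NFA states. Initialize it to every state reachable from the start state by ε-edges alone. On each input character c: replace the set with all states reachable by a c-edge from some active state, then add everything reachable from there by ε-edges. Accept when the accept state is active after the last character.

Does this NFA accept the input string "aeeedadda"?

S₀ = ε-closure({0}) = {0}
'a' @ 1: {}  — no active states
rest 'eeedadda' ignored (set empty)
after full input: {}  (accept=3 not in)

Answer: REJECT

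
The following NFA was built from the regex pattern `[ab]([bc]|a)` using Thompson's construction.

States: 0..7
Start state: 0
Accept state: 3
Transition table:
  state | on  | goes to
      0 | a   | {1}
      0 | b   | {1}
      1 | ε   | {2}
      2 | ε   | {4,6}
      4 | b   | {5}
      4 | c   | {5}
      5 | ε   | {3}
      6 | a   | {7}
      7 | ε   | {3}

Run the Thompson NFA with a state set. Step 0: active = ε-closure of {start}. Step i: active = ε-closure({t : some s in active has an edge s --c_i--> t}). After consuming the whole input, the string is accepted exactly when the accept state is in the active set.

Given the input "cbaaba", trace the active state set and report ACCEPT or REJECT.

Answer: REJECT

Derivation:
initial (ε-close {0}): {0}
'c' @ 1: {}  — state set empty
rest 'baaba' ignored (set empty)
after full input: {}  (accept=3 not in)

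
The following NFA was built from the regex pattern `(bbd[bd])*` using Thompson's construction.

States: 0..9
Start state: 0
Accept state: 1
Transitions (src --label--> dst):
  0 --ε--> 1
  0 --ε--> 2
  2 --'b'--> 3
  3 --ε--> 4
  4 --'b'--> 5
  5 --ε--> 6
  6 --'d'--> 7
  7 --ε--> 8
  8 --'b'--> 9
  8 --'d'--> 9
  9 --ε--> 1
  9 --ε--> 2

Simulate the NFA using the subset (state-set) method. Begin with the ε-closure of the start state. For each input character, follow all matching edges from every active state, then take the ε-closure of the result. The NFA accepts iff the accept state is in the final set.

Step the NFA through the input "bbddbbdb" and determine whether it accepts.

S₀ = ε-closure({0}) = {0,1,2}
'b' @ 1: {3,4}
'b' @ 2: {5,6}
'd' @ 3: {7,8}
'd' @ 4: {1,2,9}  ✓accept
'b' @ 5: {3,4}
'b' @ 6: {5,6}
'd' @ 7: {7,8}
'b' @ 8: {1,2,9}  ✓accept
end set {1,2,9} — state 1 in

Answer: ACCEPT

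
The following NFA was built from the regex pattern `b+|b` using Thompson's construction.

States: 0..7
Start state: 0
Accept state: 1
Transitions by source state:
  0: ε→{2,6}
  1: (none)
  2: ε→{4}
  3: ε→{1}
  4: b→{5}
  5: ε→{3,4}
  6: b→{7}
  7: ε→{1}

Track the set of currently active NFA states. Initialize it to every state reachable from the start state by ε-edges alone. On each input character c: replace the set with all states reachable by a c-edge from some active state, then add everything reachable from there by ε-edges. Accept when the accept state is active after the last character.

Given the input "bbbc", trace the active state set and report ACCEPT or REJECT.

Answer: REJECT

Steps:
initial (ε-close {0}): {0,2,4,6}
'b' @ 1: {1,3,4,5,7}  ✓accept
'b' @ 2: {1,3,4,5}  ✓accept
'b' @ 3: {1,3,4,5}  ✓accept
'c' @ 4: {}  — no active states
final: {}; accept 1 not in set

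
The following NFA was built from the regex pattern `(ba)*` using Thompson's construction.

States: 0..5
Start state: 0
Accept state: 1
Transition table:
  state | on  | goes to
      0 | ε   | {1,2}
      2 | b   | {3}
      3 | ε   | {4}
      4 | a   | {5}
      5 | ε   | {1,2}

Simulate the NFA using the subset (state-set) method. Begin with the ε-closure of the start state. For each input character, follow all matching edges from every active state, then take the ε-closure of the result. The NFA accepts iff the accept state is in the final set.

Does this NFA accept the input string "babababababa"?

S₀ = ε-closure({0}) = {0,1,2}
'b' @ 1: {3,4}
'a' @ 2: {1,2,5}  (accept∈set)
'b' @ 3: {3,4}
'a' @ 4: {1,2,5}  (accept∈set)
'b' @ 5: {3,4}
'a' @ 6: {1,2,5}  (accept∈set)
'b' @ 7: {3,4}
'a' @ 8: {1,2,5}  (accept∈set)
'b' @ 9: {3,4}
'a' @ 10: {1,2,5}  (accept∈set)
'b' @ 11: {3,4}
'a' @ 12: {1,2,5}  (accept∈set)
end set {1,2,5} — state 1 in

Answer: ACCEPT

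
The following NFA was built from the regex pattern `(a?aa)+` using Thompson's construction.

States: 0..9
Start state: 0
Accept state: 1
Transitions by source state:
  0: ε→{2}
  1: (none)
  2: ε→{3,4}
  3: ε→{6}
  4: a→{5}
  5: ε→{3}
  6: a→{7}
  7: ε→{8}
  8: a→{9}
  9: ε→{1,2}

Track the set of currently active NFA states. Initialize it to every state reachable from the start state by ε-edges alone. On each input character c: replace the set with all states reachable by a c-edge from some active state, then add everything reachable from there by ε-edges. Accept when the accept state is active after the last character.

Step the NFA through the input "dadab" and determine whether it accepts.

Answer: REJECT

Steps:
S₀ = ε-closure({0}) = {0,2,3,4,6}
'd' @ 1: {}  — state set empty
rest 'adab' ignored (set empty)
after full input: {}  (accept=1 not in)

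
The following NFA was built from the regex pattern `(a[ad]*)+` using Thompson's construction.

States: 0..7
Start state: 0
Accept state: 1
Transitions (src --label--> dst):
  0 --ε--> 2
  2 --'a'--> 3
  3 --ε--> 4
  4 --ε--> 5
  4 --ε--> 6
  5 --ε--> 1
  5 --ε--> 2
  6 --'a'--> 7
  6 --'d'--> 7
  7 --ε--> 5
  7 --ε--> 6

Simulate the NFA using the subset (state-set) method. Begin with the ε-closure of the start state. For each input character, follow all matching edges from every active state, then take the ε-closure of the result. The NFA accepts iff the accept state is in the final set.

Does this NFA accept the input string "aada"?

S₀ = ε-closure({0}) = {0,2}
'a' @ 1: {1,2,3,4,5,6}  ✓accept
'a' @ 2: {1,2,3,4,5,6,7}  ✓accept
'd' @ 3: {1,2,5,6,7}  ✓accept
'a' @ 4: {1,2,3,4,5,6,7}  ✓accept
end set {1,2,3,4,5,6,7} — state 1 in

Answer: ACCEPT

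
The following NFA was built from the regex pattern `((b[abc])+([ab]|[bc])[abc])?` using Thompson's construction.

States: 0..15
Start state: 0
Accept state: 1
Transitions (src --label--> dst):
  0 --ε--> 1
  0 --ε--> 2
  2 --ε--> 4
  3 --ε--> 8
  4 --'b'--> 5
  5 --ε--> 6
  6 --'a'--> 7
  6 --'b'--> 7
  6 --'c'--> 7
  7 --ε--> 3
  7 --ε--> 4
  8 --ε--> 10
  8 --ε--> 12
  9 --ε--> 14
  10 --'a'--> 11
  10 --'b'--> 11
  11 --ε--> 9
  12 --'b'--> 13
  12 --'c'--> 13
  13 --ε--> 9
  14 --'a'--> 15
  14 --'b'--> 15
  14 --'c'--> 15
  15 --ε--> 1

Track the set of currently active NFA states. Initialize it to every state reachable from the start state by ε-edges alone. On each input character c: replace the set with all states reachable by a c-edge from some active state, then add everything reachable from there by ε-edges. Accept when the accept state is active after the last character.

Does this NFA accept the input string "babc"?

Answer: ACCEPT

Steps:
start: ε-closure({0}) = {0,1,2,4}
'b' @ 1: {5,6}
'a' @ 2: {3,4,7,8,10,12}
'b' @ 3: {5,6,9,11,13,14}
'c' @ 4: {1,3,4,7,8,10,12,15}  (accept∈set)
after full input: {1,3,4,7,8,10,12,15}  (accept=1 in)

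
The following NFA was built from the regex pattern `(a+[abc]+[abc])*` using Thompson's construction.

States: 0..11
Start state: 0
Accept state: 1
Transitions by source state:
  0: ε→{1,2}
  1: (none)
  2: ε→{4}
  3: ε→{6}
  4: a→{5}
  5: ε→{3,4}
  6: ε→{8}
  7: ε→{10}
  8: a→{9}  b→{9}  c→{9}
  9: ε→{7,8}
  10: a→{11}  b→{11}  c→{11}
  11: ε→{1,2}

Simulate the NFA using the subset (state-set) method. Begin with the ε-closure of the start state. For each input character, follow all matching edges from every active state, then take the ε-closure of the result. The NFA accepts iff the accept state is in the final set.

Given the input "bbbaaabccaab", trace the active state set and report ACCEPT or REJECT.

Answer: REJECT

Derivation:
initial (ε-close {0}): {0,1,2,4}
'b' @ 1: {}  — state set empty
rest 'bbaaabccaab' ignored (set empty)
end set {} — state 1 not in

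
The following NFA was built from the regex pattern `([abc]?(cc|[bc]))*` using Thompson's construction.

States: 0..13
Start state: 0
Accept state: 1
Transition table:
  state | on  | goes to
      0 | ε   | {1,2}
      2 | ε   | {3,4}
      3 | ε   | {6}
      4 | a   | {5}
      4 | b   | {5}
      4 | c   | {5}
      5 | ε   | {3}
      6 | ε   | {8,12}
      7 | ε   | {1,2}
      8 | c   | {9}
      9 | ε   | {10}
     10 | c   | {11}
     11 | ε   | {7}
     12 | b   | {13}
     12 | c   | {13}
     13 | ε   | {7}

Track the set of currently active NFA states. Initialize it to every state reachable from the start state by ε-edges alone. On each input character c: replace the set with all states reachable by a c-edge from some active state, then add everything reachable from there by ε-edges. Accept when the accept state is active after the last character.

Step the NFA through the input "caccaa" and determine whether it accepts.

initial (ε-close {0}): {0,1,2,3,4,6,8,12}
'c' @ 1: {1,2,3,4,5,6,7,8,9,10,12,13}  (accept∈set)
'a' @ 2: {3,5,6,8,12}
'c' @ 3: {1,2,3,4,6,7,8,9,10,12,13}  (accept∈set)
'c' @ 4: {1,2,3,4,5,6,7,8,9,10,11,12,13}  (accept∈set)
'a' @ 5: {3,5,6,8,12}
'a' @ 6: {}  — state set empty
after full input: {}  (accept=1 not in)

Answer: REJECT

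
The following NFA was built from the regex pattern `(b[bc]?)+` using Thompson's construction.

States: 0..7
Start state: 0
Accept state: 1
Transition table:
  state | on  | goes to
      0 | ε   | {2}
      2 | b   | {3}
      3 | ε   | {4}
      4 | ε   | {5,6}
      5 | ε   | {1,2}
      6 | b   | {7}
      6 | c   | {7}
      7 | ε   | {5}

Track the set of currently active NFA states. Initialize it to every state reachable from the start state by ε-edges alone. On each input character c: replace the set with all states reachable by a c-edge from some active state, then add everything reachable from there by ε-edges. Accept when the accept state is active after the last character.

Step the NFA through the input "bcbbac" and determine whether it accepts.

start: ε-closure({0}) = {0,2}
'b' @ 1: {1,2,3,4,5,6}  ✓accept
'c' @ 2: {1,2,5,7}  ✓accept
'b' @ 3: {1,2,3,4,5,6}  ✓accept
'b' @ 4: {1,2,3,4,5,6,7}  ✓accept
'a' @ 5: {}  — state set empty
rest 'c' ignored (set empty)
end set {} — state 1 not in

Answer: REJECT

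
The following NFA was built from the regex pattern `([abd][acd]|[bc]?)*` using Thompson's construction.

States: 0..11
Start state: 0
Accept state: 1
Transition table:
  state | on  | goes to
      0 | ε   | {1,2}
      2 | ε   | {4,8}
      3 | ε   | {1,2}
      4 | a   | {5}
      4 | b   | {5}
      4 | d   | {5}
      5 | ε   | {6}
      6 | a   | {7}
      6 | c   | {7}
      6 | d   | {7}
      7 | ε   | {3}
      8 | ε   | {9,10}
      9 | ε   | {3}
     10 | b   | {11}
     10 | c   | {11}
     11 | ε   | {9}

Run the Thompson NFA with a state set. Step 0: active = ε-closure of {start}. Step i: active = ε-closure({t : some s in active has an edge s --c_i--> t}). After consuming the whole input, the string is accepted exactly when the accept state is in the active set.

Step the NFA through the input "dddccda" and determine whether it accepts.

start: ε-closure({0}) = {0,1,2,3,4,8,9,10}
'd' @ 1: {5,6}
'd' @ 2: {1,2,3,4,7,8,9,10}  (accept∈set)
'd' @ 3: {5,6}
'c' @ 4: {1,2,3,4,7,8,9,10}  (accept∈set)
'c' @ 5: {1,2,3,4,8,9,10,11}  (accept∈set)
'd' @ 6: {5,6}
'a' @ 7: {1,2,3,4,7,8,9,10}  (accept∈set)
after full input: {1,2,3,4,7,8,9,10}  (accept=1 in)

Answer: ACCEPT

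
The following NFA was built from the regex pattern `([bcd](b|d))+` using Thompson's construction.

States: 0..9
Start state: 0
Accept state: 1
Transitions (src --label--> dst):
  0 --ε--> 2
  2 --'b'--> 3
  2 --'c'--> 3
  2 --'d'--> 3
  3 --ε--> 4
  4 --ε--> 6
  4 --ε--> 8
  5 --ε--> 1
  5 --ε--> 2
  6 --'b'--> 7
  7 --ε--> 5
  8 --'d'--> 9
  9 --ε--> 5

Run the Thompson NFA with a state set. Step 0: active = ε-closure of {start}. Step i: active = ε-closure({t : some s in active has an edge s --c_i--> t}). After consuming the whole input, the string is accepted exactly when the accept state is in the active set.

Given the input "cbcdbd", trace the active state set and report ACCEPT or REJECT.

Answer: ACCEPT

Derivation:
start: ε-closure({0}) = {0,2}
'c' @ 1: {3,4,6,8}
'b' @ 2: {1,2,5,7}  (accept∈set)
'c' @ 3: {3,4,6,8}
'd' @ 4: {1,2,5,9}  (accept∈set)
'b' @ 5: {3,4,6,8}
'd' @ 6: {1,2,5,9}  (accept∈set)
final: {1,2,5,9}; accept 1 in set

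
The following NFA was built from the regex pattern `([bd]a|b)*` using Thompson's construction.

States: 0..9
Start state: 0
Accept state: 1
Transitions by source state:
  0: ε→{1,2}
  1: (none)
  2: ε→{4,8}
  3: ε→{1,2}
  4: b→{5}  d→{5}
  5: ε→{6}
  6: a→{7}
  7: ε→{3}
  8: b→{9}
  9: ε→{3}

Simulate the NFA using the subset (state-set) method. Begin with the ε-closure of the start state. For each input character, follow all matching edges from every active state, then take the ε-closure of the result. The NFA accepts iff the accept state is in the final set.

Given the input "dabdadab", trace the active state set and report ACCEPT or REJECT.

Answer: ACCEPT

Steps:
initial (ε-close {0}): {0,1,2,4,8}
'd' @ 1: {5,6}
'a' @ 2: {1,2,3,4,7,8}  ✓accept
'b' @ 3: {1,2,3,4,5,6,8,9}  ✓accept
'd' @ 4: {5,6}
'a' @ 5: {1,2,3,4,7,8}  ✓accept
'd' @ 6: {5,6}
'a' @ 7: {1,2,3,4,7,8}  ✓accept
'b' @ 8: {1,2,3,4,5,6,8,9}  ✓accept
after full input: {1,2,3,4,5,6,8,9}  (accept=1 in)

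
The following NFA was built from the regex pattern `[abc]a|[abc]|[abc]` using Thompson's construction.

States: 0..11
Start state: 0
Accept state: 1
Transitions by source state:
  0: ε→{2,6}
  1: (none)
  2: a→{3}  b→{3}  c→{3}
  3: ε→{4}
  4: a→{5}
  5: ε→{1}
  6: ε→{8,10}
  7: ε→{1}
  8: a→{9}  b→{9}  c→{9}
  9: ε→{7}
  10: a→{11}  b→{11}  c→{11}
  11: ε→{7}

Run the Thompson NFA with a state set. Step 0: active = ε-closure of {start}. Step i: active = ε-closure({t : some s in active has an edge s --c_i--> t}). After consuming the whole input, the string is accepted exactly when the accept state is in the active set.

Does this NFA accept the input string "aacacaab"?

Answer: REJECT

Trace:
start: ε-closure({0}) = {0,2,6,8,10}
'a' @ 1: {1,3,4,7,9,11}  (accept∈set)
'a' @ 2: {1,5}  (accept∈set)
'c' @ 3: {}  — dead — no transitions
rest 'acaab' ignored (set empty)
final: {}; accept 1 not in set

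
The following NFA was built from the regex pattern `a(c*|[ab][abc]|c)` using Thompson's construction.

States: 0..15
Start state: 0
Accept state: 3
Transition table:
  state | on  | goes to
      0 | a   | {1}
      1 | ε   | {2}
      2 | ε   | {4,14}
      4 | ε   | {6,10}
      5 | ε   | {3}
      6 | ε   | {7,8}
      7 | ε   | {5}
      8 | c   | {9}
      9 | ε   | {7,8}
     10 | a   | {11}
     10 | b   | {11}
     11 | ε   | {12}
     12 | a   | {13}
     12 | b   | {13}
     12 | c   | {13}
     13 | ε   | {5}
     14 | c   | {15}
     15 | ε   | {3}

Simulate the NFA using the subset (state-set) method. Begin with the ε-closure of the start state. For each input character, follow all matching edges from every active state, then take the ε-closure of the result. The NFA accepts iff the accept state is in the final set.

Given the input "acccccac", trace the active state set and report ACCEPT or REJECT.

S₀ = ε-closure({0}) = {0}
'a' @ 1: {1,2,3,4,5,6,7,8,10,14}  (accept∈set)
'c' @ 2: {3,5,7,8,9,15}  (accept∈set)
'c' @ 3: {3,5,7,8,9}  (accept∈set)
'c' @ 4: {3,5,7,8,9}  (accept∈set)
'c' @ 5: {3,5,7,8,9}  (accept∈set)
'c' @ 6: {3,5,7,8,9}  (accept∈set)
'a' @ 7: {}  — no active states
rest 'c' ignored (set empty)
end set {} — state 3 not in

Answer: REJECT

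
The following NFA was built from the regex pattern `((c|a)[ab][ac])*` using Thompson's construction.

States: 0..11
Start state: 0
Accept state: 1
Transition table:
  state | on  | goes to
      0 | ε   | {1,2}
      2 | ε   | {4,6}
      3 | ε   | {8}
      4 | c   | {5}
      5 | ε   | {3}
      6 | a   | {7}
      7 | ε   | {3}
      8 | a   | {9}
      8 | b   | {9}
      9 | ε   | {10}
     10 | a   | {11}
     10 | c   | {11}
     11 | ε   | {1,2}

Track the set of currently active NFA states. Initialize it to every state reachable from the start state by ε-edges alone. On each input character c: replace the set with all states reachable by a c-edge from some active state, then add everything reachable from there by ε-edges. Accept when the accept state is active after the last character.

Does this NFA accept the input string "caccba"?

start: ε-closure({0}) = {0,1,2,4,6}
'c' @ 1: {3,5,8}
'a' @ 2: {9,10}
'c' @ 3: {1,2,4,6,11}  ✓accept
'c' @ 4: {3,5,8}
'b' @ 5: {9,10}
'a' @ 6: {1,2,4,6,11}  ✓accept
end set {1,2,4,6,11} — state 1 in

Answer: ACCEPT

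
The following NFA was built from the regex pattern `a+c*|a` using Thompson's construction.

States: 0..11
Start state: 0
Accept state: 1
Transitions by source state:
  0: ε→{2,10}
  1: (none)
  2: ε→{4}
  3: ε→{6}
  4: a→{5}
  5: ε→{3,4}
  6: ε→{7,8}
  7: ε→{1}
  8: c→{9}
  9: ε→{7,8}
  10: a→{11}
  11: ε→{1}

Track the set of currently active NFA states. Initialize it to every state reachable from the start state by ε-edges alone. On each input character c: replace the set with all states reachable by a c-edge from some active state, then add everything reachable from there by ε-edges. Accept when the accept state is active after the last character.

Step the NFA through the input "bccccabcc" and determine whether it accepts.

start: ε-closure({0}) = {0,2,4,10}
'b' @ 1: {}  — dead — no transitions
rest 'ccccabcc' ignored (set empty)
final: {}; accept 1 not in set

Answer: REJECT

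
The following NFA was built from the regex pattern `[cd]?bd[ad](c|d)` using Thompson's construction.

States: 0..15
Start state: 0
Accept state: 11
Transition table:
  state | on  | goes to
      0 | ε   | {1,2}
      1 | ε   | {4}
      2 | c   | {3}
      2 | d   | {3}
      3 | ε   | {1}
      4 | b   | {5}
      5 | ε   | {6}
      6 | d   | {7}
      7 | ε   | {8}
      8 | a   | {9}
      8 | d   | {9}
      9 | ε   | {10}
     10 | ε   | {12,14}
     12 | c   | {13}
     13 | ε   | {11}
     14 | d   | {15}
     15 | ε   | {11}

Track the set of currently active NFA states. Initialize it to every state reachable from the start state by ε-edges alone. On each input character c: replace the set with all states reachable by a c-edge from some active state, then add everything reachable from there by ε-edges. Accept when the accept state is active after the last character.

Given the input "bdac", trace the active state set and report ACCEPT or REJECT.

Answer: ACCEPT

Derivation:
initial (ε-close {0}): {0,1,2,4}
'b' @ 1: {5,6}
'd' @ 2: {7,8}
'a' @ 3: {9,10,12,14}
'c' @ 4: {11,13}  (accept∈set)
end set {11,13} — state 11 in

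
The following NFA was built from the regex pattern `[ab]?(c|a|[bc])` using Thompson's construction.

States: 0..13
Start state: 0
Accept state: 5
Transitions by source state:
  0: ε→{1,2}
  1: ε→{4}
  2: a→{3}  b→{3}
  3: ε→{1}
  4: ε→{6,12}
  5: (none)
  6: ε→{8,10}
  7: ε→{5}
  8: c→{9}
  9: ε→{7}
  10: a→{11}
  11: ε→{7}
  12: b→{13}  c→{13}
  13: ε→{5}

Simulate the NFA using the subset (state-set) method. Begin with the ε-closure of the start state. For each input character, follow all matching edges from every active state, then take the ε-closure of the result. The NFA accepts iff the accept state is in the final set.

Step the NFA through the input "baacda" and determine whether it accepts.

Answer: REJECT

Derivation:
start: ε-closure({0}) = {0,1,2,4,6,8,10,12}
'b' @ 1: {1,3,4,5,6,8,10,12,13}  ✓accept
'a' @ 2: {5,7,11}  ✓accept
'a' @ 3: {}  — state set empty
rest 'cda' ignored (set empty)
end set {} — state 5 not in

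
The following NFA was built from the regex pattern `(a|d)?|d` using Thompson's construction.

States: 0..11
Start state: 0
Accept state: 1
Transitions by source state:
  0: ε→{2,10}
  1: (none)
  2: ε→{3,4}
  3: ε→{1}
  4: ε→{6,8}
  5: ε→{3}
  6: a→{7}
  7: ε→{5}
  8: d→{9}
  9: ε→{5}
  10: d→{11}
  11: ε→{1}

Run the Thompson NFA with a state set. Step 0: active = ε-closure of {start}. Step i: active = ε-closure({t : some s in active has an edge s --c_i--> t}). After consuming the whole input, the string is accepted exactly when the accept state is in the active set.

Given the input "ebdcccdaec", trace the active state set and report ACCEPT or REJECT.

Answer: REJECT

Derivation:
initial (ε-close {0}): {0,1,2,3,4,6,8,10}
'e' @ 1: {}  — state set empty
rest 'bdcccdaec' ignored (set empty)
after full input: {}  (accept=1 not in)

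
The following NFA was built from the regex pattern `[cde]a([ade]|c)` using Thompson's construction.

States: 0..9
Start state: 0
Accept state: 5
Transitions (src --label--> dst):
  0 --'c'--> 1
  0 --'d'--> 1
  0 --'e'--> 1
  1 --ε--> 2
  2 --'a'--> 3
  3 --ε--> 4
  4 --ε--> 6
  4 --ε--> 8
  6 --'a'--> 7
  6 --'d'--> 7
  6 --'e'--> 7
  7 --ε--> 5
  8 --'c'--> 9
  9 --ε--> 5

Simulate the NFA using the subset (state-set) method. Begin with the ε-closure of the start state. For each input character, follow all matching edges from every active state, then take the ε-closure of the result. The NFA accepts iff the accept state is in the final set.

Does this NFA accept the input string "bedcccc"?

Answer: REJECT

Steps:
S₀ = ε-closure({0}) = {0}
'b' @ 1: {}  — state set empty
rest 'edcccc' ignored (set empty)
final: {}; accept 5 not in set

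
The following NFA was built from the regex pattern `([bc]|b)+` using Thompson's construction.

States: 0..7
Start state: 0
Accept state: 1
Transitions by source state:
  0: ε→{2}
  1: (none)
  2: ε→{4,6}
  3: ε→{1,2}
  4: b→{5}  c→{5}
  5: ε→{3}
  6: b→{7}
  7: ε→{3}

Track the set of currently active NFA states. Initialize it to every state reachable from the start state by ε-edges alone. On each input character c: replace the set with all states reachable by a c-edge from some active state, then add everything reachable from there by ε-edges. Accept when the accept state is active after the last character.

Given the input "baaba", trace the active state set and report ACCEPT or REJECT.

start: ε-closure({0}) = {0,2,4,6}
'b' @ 1: {1,2,3,4,5,6,7}  ✓accept
'a' @ 2: {}  — dead — no transitions
rest 'aba' ignored (set empty)
final: {}; accept 1 not in set

Answer: REJECT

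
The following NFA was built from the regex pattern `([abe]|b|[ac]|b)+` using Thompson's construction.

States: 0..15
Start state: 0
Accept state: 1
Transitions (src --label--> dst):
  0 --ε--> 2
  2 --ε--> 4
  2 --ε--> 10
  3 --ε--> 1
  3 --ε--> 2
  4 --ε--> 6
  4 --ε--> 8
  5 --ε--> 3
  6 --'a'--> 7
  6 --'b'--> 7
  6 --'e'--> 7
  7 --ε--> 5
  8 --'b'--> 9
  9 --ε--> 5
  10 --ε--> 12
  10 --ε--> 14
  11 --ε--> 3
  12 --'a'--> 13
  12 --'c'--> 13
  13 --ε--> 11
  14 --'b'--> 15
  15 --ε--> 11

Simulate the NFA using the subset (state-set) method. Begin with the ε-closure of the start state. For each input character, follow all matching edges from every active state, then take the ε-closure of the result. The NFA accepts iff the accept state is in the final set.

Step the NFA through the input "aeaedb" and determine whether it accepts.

S₀ = ε-closure({0}) = {0,2,4,6,8,10,12,14}
'a' @ 1: {1,2,3,4,5,6,7,8,10,11,12,13,14}  [accepting]
'e' @ 2: {1,2,3,4,5,6,7,8,10,12,14}  [accepting]
'a' @ 3: {1,2,3,4,5,6,7,8,10,11,12,13,14}  [accepting]
'e' @ 4: {1,2,3,4,5,6,7,8,10,12,14}  [accepting]
'd' @ 5: {}  — state set empty
rest 'b' ignored (set empty)
after full input: {}  (accept=1 not in)

Answer: REJECT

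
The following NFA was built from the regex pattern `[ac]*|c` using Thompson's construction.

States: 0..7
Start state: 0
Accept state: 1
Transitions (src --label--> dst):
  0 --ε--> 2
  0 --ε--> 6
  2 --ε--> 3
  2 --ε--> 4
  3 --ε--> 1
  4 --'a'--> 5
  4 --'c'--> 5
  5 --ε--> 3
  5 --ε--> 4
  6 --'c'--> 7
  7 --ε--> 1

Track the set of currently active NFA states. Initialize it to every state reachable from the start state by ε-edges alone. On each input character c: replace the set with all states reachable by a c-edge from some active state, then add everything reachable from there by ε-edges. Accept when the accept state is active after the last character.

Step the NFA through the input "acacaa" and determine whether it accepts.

initial (ε-close {0}): {0,1,2,3,4,6}
'a' @ 1: {1,3,4,5}  (accept∈set)
'c' @ 2: {1,3,4,5}  (accept∈set)
'a' @ 3: {1,3,4,5}  (accept∈set)
'c' @ 4: {1,3,4,5}  (accept∈set)
'a' @ 5: {1,3,4,5}  (accept∈set)
'a' @ 6: {1,3,4,5}  (accept∈set)
end set {1,3,4,5} — state 1 in

Answer: ACCEPT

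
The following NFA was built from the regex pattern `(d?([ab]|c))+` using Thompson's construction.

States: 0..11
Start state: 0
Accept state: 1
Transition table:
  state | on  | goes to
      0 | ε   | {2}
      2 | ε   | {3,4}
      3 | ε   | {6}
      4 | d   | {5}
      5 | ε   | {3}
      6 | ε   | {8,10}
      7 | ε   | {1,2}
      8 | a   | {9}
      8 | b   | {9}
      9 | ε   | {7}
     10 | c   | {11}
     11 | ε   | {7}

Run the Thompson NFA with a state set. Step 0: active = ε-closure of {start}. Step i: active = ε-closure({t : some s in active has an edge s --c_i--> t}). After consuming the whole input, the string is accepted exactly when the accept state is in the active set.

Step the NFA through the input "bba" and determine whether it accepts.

S₀ = ε-closure({0}) = {0,2,3,4,6,8,10}
'b' @ 1: {1,2,3,4,6,7,8,9,10}  ✓accept
'b' @ 2: {1,2,3,4,6,7,8,9,10}  ✓accept
'a' @ 3: {1,2,3,4,6,7,8,9,10}  ✓accept
end set {1,2,3,4,6,7,8,9,10} — state 1 in

Answer: ACCEPT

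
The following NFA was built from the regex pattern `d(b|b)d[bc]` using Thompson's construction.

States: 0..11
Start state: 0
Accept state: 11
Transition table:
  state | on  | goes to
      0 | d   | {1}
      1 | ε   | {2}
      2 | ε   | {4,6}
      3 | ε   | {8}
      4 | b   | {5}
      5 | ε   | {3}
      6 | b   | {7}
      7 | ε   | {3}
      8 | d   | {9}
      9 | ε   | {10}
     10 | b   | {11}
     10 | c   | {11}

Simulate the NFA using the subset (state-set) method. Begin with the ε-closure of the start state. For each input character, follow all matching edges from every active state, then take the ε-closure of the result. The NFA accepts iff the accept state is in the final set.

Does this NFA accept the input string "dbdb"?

initial (ε-close {0}): {0}
'd' @ 1: {1,2,4,6}
'b' @ 2: {3,5,7,8}
'd' @ 3: {9,10}
'b' @ 4: {11}  [accepting]
end set {11} — state 11 in

Answer: ACCEPT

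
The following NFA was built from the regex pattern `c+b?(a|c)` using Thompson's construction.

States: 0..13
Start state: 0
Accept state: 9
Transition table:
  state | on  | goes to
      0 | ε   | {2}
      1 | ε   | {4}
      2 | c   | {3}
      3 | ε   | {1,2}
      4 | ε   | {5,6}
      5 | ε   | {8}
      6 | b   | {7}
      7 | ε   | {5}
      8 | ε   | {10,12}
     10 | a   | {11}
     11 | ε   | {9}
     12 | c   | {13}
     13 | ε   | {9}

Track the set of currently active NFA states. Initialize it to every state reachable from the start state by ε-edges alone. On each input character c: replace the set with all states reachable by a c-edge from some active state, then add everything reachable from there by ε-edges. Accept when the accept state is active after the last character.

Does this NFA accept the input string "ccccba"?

S₀ = ε-closure({0}) = {0,2}
'c' @ 1: {1,2,3,4,5,6,8,10,12}
'c' @ 2: {1,2,3,4,5,6,8,9,10,12,13}  ✓accept
'c' @ 3: {1,2,3,4,5,6,8,9,10,12,13}  ✓accept
'c' @ 4: {1,2,3,4,5,6,8,9,10,12,13}  ✓accept
'b' @ 5: {5,7,8,10,12}
'a' @ 6: {9,11}  ✓accept
after full input: {9,11}  (accept=9 in)

Answer: ACCEPT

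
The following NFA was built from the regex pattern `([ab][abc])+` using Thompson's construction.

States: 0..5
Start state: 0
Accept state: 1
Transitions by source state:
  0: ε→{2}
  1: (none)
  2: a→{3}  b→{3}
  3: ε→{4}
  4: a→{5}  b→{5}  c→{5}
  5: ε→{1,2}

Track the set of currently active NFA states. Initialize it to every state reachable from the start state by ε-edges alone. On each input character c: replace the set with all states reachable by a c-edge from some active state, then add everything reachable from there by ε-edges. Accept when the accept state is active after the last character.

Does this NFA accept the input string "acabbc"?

start: ε-closure({0}) = {0,2}
'a' @ 1: {3,4}
'c' @ 2: {1,2,5}  ✓accept
'a' @ 3: {3,4}
'b' @ 4: {1,2,5}  ✓accept
'b' @ 5: {3,4}
'c' @ 6: {1,2,5}  ✓accept
final: {1,2,5}; accept 1 in set

Answer: ACCEPT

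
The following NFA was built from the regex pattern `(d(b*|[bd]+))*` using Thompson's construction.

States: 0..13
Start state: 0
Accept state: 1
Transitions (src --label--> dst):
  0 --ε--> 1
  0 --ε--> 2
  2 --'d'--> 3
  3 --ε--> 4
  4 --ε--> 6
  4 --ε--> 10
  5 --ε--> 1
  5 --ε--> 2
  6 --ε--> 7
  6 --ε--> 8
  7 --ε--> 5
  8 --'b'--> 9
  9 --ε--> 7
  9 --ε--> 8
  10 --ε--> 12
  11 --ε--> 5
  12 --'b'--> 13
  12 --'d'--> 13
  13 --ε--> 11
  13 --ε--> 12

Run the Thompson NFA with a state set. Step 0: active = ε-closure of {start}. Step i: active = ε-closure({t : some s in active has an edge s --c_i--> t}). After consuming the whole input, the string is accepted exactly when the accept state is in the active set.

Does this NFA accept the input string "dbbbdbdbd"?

Answer: ACCEPT

Trace:
S₀ = ε-closure({0}) = {0,1,2}
'd' @ 1: {1,2,3,4,5,6,7,8,10,12}  (accept∈set)
'b' @ 2: {1,2,5,7,8,9,11,12,13}  (accept∈set)
'b' @ 3: {1,2,5,7,8,9,11,12,13}  (accept∈set)
'b' @ 4: {1,2,5,7,8,9,11,12,13}  (accept∈set)
'd' @ 5: {1,2,3,4,5,6,7,8,10,11,12,13}  (accept∈set)
'b' @ 6: {1,2,5,7,8,9,11,12,13}  (accept∈set)
'd' @ 7: {1,2,3,4,5,6,7,8,10,11,12,13}  (accept∈set)
'b' @ 8: {1,2,5,7,8,9,11,12,13}  (accept∈set)
'd' @ 9: {1,2,3,4,5,6,7,8,10,11,12,13}  (accept∈set)
end set {1,2,3,4,5,6,7,8,10,11,12,13} — state 1 in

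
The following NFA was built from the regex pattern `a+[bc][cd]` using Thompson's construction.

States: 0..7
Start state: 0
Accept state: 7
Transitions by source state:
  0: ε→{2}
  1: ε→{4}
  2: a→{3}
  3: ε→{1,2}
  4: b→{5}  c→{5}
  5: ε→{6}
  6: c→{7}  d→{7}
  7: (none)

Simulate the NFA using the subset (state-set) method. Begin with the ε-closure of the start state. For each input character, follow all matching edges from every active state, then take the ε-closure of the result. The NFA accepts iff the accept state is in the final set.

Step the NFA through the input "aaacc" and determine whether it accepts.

start: ε-closure({0}) = {0,2}
'a' @ 1: {1,2,3,4}
'a' @ 2: {1,2,3,4}
'a' @ 3: {1,2,3,4}
'c' @ 4: {5,6}
'c' @ 5: {7}  (accept∈set)
final: {7}; accept 7 in set

Answer: ACCEPT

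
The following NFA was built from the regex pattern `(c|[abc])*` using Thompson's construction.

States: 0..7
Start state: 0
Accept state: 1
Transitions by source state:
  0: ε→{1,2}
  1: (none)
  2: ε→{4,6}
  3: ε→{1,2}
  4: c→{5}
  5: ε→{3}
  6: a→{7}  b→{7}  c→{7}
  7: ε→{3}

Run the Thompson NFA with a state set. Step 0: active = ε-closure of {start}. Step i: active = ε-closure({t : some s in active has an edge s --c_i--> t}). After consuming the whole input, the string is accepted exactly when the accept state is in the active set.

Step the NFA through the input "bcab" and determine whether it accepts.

S₀ = ε-closure({0}) = {0,1,2,4,6}
'b' @ 1: {1,2,3,4,6,7}  (accept∈set)
'c' @ 2: {1,2,3,4,5,6,7}  (accept∈set)
'a' @ 3: {1,2,3,4,6,7}  (accept∈set)
'b' @ 4: {1,2,3,4,6,7}  (accept∈set)
final: {1,2,3,4,6,7}; accept 1 in set

Answer: ACCEPT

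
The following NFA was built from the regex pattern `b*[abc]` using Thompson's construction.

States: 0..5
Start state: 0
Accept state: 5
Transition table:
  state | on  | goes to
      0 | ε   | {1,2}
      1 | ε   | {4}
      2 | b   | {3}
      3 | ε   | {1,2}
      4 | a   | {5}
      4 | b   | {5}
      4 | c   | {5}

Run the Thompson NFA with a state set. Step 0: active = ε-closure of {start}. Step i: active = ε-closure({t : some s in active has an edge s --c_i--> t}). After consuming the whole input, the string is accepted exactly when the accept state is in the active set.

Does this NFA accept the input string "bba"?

S₀ = ε-closure({0}) = {0,1,2,4}
'b' @ 1: {1,2,3,4,5}  (accept∈set)
'b' @ 2: {1,2,3,4,5}  (accept∈set)
'a' @ 3: {5}  (accept∈set)
final: {5}; accept 5 in set

Answer: ACCEPT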